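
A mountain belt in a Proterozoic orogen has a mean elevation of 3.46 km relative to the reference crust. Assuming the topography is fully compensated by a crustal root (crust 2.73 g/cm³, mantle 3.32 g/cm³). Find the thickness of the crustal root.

16 km

Isostatic balance requires: the weight of the topography is balanced by the buoyancy of the root, ρ_c h = (ρ_m − ρ_c) r.
r = h · ρ_c / (ρ_m − ρ_c) = 3.46 km × 2.73 / (3.32 − 2.73) = 16 km.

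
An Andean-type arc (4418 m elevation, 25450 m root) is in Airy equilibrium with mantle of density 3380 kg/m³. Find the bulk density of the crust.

ρ_c h = (ρ_m − ρ_c) r → ρ_c (h + r) = ρ_m r → ρ_c = ρ_m r / (h + r).
ρ_c = 3380 × 25450 m / (4418 m + 25450 m) = 2880 kg/m³.

2880 kg/m³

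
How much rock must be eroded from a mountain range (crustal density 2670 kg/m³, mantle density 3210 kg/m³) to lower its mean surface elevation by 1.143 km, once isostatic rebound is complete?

Net drop Δ = e − u = e − e ρ_c/ρ_m = e (ρ_m − ρ_c)/ρ_m.
e = Δ ρ_m/(ρ_m − ρ_c) = 1.143 km × 3210/540 = 6.79 km.

6.79 km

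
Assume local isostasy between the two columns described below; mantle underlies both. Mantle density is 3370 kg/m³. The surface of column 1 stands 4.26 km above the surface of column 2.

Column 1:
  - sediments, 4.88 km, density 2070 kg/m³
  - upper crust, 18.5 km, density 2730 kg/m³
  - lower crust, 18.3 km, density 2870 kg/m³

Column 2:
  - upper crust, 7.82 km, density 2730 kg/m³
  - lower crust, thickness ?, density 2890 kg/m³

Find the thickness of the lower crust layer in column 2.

16.6 km

Take the compensation level at the base of the deeper column (depth z_c below the surface of column 1) and equate Σ ρ_i t_i down to z_c; mantle fills any gap and the z_c terms cancel.
Column 1: 4.88×2070 + 18.5×2730 + 18.3×2870 + (z_c − 41.68)×3370
Column 2: 4.26×0 + 7.82×2730 + x×2890 + (z_c − 4.26 − 7.82 − x)×3370
The z_c×3370 term appears on both sides and cancels. Collect the known terms of each column as K = Σ(ρt)_known − 3370 × (depth of known layers): K_1 = 113127.6 − 3370×41.68 = −27334; K_2 = 21348.6 − 3370×(4.26 + 7.82) = −19361.
Balance: K_1 = K_2 − x×(3370 − 2890), so x = (K_2 − K_1)/(3370 − 2890) = 7973/480 = 16.6 km.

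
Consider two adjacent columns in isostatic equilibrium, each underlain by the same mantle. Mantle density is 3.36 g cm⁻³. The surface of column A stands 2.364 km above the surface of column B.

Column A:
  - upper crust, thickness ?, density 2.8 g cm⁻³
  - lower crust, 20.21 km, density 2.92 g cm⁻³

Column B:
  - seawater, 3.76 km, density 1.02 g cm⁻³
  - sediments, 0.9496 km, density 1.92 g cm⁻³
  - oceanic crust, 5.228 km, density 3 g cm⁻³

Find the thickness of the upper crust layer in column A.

19.8 km

Take the compensation level at the base of the deeper column (depth z_c below the surface of column A) and equate Σ ρ_i t_i down to z_c; mantle fills any gap and the z_c terms cancel.
Column A: x×2.8 + 20.21×2.92 + (z_c − 20.21 − x)×3.36
Column B: 2.364×0 + 3.76×1.02 + 0.9496×1.92 + 5.228×3 + (z_c − 2.364 − 9.9376)×3.36
The z_c×3.36 term appears on both sides and cancels. Collect the known terms of each column as K = Σ(ρt)_known − 3.36 × (depth of known layers): K_A = 59.0132 − 3.36×20.21 = −8.8924; K_B = 21.342432 − 3.36×(2.364 + 9.9376) = −19.990944.
Balance: K_A − x×(3.36 − 2.8) = K_B, so x = (K_A − K_B)/(3.36 − 2.8) = 11.0985/0.56 = 19.8 km.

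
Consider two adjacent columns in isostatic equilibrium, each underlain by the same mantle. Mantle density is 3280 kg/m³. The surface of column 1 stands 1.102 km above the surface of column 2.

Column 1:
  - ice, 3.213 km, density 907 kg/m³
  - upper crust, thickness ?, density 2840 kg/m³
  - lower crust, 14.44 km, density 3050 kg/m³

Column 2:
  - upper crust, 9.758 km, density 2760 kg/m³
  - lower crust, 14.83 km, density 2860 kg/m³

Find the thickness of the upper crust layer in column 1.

9.03 km

Take the compensation level at the base of the deeper column (depth z_c below the surface of column 1) and equate Σ ρ_i t_i down to z_c; mantle fills any gap and the z_c terms cancel.
Column 1: 3.213×907 + x×2840 + 14.44×3050 + (z_c − 17.653 − x)×3280
Column 2: 1.102×0 + 9.758×2760 + 14.83×2860 + (z_c − 1.102 − 24.588)×3280
The z_c×3280 term appears on both sides and cancels. Collect the known terms of each column as K = Σ(ρt)_known − 3280 × (depth of known layers): K_1 = 46956.191 − 3280×17.653 = −10945.649; K_2 = 69345.88 − 3280×(1.102 + 24.588) = −14917.32.
Balance: K_1 − x×(3280 − 2840) = K_2, so x = (K_1 − K_2)/(3280 − 2840) = 3971.67/440 = 9.03 km.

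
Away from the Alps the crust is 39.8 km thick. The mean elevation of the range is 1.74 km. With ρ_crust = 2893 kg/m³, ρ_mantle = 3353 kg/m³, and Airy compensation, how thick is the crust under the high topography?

Root depth r = h ρ_c / (ρ_m − ρ_c) = 1.74 km × 2893 / 460 = 10.94 km.
Total thickness = T + h + r = 39.8 km + 1.74 km + 10.94 km = 52.5 km.

52.5 km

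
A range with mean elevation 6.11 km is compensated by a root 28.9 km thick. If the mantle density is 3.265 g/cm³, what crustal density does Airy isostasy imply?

2.7 g/cm³

ρ_c h = (ρ_m − ρ_c) r → ρ_c (h + r) = ρ_m r → ρ_c = ρ_m r / (h + r).
ρ_c = 3.265 × 28.9 km / (6.11 km + 28.9 km) = 2.7 g/cm³.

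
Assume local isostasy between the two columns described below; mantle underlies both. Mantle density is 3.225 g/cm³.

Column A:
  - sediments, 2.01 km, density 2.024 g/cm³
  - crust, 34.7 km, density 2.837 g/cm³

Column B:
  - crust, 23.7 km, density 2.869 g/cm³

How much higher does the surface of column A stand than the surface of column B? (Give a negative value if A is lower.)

2.31 km

For any compensation level in the mantle, the mantle terms cancel and isostasy reduces to e = (Σt_A − Σt_B) − (Σ(ρt)_A − Σ(ρt)_B) / ρ_m.
Σt_A = 36.71 km; Σt_B = 23.7 km; Σ(ρt)_A = 102.51214; Σ(ρt)_B = 67.9953 (in km·g/cm³).
e = (36.71 − 23.7) − (102.51214 − 67.9953) / 3.225 = 2.31 km.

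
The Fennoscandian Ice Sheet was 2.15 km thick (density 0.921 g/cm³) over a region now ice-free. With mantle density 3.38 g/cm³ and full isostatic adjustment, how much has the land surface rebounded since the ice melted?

Removing the load lets mantle flow back in; uplift u satisfies ρ_ice t = ρ_m u.
u = t ρ_ice/ρ_m = 2.15 km × 0.921/3.38 = 0.586 km.

0.586 km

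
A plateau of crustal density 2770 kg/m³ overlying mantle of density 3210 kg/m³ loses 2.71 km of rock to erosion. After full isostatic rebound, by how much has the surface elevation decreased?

Rebound u = e ρ_c/ρ_m = 2.71 km × 2770/3210 = 2.339 km.
Net surface drop = e − u = 2.71 km − 2.339 km = e (ρ_m − ρ_c)/ρ_m = 0.371 km.

0.371 km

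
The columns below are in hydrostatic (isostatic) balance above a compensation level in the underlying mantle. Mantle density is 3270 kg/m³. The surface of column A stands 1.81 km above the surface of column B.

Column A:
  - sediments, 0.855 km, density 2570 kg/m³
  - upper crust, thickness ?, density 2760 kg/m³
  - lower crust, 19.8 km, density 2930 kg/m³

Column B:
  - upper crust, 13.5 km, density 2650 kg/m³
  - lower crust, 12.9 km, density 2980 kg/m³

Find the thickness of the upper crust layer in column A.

21 km

Take the compensation level at the base of the deeper column (depth z_c below the surface of column A) and equate Σ ρ_i t_i down to z_c; mantle fills any gap and the z_c terms cancel.
Column A: 0.855×2570 + x×2760 + 19.8×2930 + (z_c − 20.655 − x)×3270
Column B: 1.81×0 + 13.5×2650 + 12.9×2980 + (z_c − 1.81 − 26.4)×3270
The z_c×3270 term appears on both sides and cancels. Collect the known terms of each column as K = Σ(ρt)_known − 3270 × (depth of known layers): K_A = 60211.35 − 3270×20.655 = −7330.5; K_B = 74217 − 3270×(1.81 + 26.4) = −18029.7.
Balance: K_A − x×(3270 − 2760) = K_B, so x = (K_A − K_B)/(3270 − 2760) = 10699.2/510 = 21 km.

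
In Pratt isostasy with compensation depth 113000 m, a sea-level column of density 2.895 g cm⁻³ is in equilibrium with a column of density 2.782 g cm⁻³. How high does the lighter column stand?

4590 m

ρ_ref D = ρ (D + h) → h = D (ρ_ref − ρ)/ρ.
h = 113000 m × (2.895 − 2.782)/2.782 = 4590 m.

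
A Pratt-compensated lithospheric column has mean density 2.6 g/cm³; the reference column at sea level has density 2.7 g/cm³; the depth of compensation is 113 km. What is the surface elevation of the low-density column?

4.35 km

ρ_ref D = ρ (D + h) → h = D (ρ_ref − ρ)/ρ.
h = 113 km × (2.7 − 2.6)/2.6 = 4.35 km.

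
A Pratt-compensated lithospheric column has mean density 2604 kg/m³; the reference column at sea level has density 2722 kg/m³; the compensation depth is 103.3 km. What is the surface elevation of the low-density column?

ρ_ref D = ρ (D + h) → h = D (ρ_ref − ρ)/ρ.
h = 103.3 km × (2722 − 2604)/2604 = 4.68 km.

4.68 km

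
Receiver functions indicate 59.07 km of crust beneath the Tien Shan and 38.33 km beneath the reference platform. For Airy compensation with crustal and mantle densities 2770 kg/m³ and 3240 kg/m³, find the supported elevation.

Excess crust Δ = 59.07 km − 38.33 km = 20.74 km, split between elevation h and root r with h + r = Δ.
Airy balance ρ_c h = (ρ_m − ρ_c) r gives r = h ρ_c/(ρ_m − ρ_c), so h (1 + ρ_c/(ρ_m − ρ_c)) = Δ, i.e. h = Δ (ρ_m − ρ_c)/ρ_m.
h = 20.74 km × 470/3240 = 3.01 km.

3.01 km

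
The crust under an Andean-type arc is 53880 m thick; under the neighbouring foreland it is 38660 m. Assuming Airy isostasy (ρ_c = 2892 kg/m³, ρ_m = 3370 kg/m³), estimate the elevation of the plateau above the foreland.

2160 m

Excess crust Δ = 53880 m − 38660 m = 15220 m, split between elevation h and root r with h + r = Δ.
Airy balance ρ_c h = (ρ_m − ρ_c) r gives r = h ρ_c/(ρ_m − ρ_c), so h (1 + ρ_c/(ρ_m − ρ_c)) = Δ, i.e. h = Δ (ρ_m − ρ_c)/ρ_m.
h = 15220 m × 478/3370 = 2160 m.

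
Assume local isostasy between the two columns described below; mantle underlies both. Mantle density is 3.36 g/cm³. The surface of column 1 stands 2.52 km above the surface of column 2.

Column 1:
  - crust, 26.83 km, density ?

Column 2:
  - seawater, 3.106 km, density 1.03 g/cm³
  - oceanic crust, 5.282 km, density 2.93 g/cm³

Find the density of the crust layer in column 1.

Take the compensation level at the base of the deeper column (depth z_c below the surface of column 1) and equate Σ ρ_i t_i down to z_c; mantle fills any gap and the z_c terms cancel.
Column 1: 26.83×ρ + (z_c − 26.83)×3.36
Column 2: 2.52×0 + 3.106×1.03 + 5.282×2.93 + (z_c − 2.52 − 8.388)×3.36
The z_c×3.36 term appears on both sides and cancels. Collect the known terms of each column as K = Σ(ρt)_known − 3.36 × (depth of known layers): K_1 = 0 − 3.36×26.83 = −90.1488; K_2 = 18.67544 − 3.36×(2.52 + 8.388) = −17.97544.
Balance: K_1 + 26.83×ρ = K_2, so ρ = (K_2 − K_1)/26.83 = 72.1734/26.83 = 2.69 g/cm³.

2.69 g/cm³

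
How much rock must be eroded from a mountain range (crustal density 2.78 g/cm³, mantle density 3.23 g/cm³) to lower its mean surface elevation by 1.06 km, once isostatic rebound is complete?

Net drop Δ = e − u = e − e ρ_c/ρ_m = e (ρ_m − ρ_c)/ρ_m.
e = Δ ρ_m/(ρ_m − ρ_c) = 1.06 km × 3.23/0.45 = 7.61 km.

7.61 km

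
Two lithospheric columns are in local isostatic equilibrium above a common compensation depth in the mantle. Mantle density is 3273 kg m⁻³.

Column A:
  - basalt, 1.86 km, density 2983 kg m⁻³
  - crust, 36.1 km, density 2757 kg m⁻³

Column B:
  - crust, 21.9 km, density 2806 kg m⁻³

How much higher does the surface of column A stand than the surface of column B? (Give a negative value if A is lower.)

For any compensation level in the mantle, the mantle terms cancel and isostasy reduces to e = (Σt_A − Σt_B) − (Σ(ρt)_A − Σ(ρt)_B) / ρ_m.
Σt_A = 37.96 km; Σt_B = 21.9 km; Σ(ρt)_A = 105076.08; Σ(ρt)_B = 61451.4 (in km·kg m⁻³).
e = (37.96 − 21.9) − (105076.08 − 61451.4) / 3273 = 2.73 km.

2.73 km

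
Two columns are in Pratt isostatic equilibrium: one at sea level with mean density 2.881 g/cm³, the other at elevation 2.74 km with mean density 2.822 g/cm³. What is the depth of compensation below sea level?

131 km

ρ_ref D = ρ (D + h) → D (ρ_ref − ρ) = ρ h.
D = ρ h/(ρ_ref − ρ) = 2.822 × 2.74 km/(2.881 − 2.822) = 131 km.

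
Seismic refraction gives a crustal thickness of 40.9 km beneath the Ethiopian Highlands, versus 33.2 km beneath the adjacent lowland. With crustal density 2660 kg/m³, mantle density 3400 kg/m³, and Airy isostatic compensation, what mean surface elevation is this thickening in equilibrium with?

Excess crust Δ = 40.9 km − 33.2 km = 7.7 km, split between elevation h and root r with h + r = Δ.
Airy balance ρ_c h = (ρ_m − ρ_c) r gives r = h ρ_c/(ρ_m − ρ_c), so h (1 + ρ_c/(ρ_m − ρ_c)) = Δ, i.e. h = Δ (ρ_m − ρ_c)/ρ_m.
h = 7.7 km × 740/3400 = 1.68 km.

1.68 km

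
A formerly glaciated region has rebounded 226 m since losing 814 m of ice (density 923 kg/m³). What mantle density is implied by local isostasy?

3320 kg/m³

ρ_m = ρ_ice t / u = 923 × 814 m/226 m = 3320 kg/m³.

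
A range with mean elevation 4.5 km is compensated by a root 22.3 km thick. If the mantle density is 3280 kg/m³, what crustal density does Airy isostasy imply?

ρ_c h = (ρ_m − ρ_c) r → ρ_c (h + r) = ρ_m r → ρ_c = ρ_m r / (h + r).
ρ_c = 3280 × 22.3 km / (4.5 km + 22.3 km) = 2730 kg/m³.

2730 kg/m³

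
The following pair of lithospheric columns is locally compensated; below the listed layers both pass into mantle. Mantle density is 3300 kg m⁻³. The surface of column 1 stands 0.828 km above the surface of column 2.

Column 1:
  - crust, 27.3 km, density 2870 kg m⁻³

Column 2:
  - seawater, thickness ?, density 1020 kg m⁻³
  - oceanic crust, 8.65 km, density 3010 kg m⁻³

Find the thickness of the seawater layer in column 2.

Take the compensation level at the base of the deeper column (depth z_c below the surface of column 1) and equate Σ ρ_i t_i down to z_c; mantle fills any gap and the z_c terms cancel.
Column 1: 27.3×2870 + (z_c − 27.3)×3300
Column 2: 0.828×0 + x×1020 + 8.65×3010 + (z_c − 0.828 − 8.65 − x)×3300
The z_c×3300 term appears on both sides and cancels. Collect the known terms of each column as K = Σ(ρt)_known − 3300 × (depth of known layers): K_1 = 78351 − 3300×27.3 = −11739; K_2 = 26036.5 − 3300×(0.828 + 8.65) = −5240.9.
Balance: K_1 = K_2 − x×(3300 − 1020), so x = (K_2 − K_1)/(3300 − 1020) = 6498.1/2280 = 2.85 km.

2.85 km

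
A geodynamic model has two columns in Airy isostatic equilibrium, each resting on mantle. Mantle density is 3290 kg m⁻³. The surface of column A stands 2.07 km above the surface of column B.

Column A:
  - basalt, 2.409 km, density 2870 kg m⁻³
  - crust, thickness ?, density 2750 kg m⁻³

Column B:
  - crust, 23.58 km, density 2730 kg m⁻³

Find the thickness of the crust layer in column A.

35.2 km

Take the compensation level at the base of the deeper column (depth z_c below the surface of column A) and equate Σ ρ_i t_i down to z_c; mantle fills any gap and the z_c terms cancel.
Column A: 2.409×2870 + x×2750 + (z_c − 2.409 − x)×3290
Column B: 2.07×0 + 23.58×2730 + (z_c − 2.07 − 23.58)×3290
The z_c×3290 term appears on both sides and cancels. Collect the known terms of each column as K = Σ(ρt)_known − 3290 × (depth of known layers): K_A = 6913.83 − 3290×2.409 = −1011.78; K_B = 64373.4 − 3290×(2.07 + 23.58) = −20015.1.
Balance: K_A − x×(3290 − 2750) = K_B, so x = (K_A − K_B)/(3290 − 2750) = 19003.3/540 = 35.2 km.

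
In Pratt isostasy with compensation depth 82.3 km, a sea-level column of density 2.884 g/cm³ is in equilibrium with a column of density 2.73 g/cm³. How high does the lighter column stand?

ρ_ref D = ρ (D + h) → h = D (ρ_ref − ρ)/ρ.
h = 82.3 km × (2.884 − 2.73)/2.73 = 4.64 km.

4.64 km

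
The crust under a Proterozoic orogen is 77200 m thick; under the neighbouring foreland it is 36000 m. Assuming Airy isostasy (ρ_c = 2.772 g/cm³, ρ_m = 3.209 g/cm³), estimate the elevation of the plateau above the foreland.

Excess crust Δ = 77200 m − 36000 m = 41200 m, split between elevation h and root r with h + r = Δ.
Airy balance ρ_c h = (ρ_m − ρ_c) r gives r = h ρ_c/(ρ_m − ρ_c), so h (1 + ρ_c/(ρ_m − ρ_c)) = Δ, i.e. h = Δ (ρ_m − ρ_c)/ρ_m.
h = 41200 m × 0.437/3.209 = 5610 m.

5610 m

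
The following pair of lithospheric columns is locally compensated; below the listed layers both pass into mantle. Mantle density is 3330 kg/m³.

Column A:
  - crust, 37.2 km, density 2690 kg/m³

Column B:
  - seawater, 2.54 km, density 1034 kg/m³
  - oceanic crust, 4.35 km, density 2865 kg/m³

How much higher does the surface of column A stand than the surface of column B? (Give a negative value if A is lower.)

4.79 km

For any compensation level in the mantle, the mantle terms cancel and isostasy reduces to e = (Σt_A − Σt_B) − (Σ(ρt)_A − Σ(ρt)_B) / ρ_m.
Σt_A = 37.2 km; Σt_B = 6.89 km; Σ(ρt)_A = 100068; Σ(ρt)_B = 15089.11 (in km·kg/m³).
e = (37.2 − 6.89) − (100068 − 15089.11) / 3330 = 4.79 km.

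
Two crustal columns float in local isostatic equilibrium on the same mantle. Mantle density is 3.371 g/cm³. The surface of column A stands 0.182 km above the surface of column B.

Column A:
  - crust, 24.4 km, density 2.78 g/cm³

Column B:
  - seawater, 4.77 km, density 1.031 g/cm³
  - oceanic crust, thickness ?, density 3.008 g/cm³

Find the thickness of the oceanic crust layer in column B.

Take the compensation level at the base of the deeper column (depth z_c below the surface of column A) and equate Σ ρ_i t_i down to z_c; mantle fills any gap and the z_c terms cancel.
Column A: 24.4×2.78 + (z_c − 24.4)×3.371
Column B: 0.182×0 + 4.77×1.031 + x×3.008 + (z_c − 0.182 − 4.77 − x)×3.371
The z_c×3.371 term appears on both sides and cancels. Collect the known terms of each column as K = Σ(ρt)_known − 3.371 × (depth of known layers): K_A = 67.832 − 3.371×24.4 = −14.4204; K_B = 4.91787 − 3.371×(0.182 + 4.77) = −11.775322.
Balance: K_A = K_B − x×(3.371 − 3.008), so x = (K_B − K_A)/(3.371 − 3.008) = 2.64508/0.363 = 7.29 km.

7.29 km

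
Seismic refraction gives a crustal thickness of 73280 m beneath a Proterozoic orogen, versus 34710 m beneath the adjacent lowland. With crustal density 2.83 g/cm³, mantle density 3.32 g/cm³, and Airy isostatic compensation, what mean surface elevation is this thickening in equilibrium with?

Excess crust Δ = 73280 m − 34710 m = 38570 m, split between elevation h and root r with h + r = Δ.
Airy balance ρ_c h = (ρ_m − ρ_c) r gives r = h ρ_c/(ρ_m − ρ_c), so h (1 + ρ_c/(ρ_m − ρ_c)) = Δ, i.e. h = Δ (ρ_m − ρ_c)/ρ_m.
h = 38570 m × 0.49/3.32 = 5690 m.

5690 m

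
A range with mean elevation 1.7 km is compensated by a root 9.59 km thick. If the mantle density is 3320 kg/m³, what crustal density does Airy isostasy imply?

ρ_c h = (ρ_m − ρ_c) r → ρ_c (h + r) = ρ_m r → ρ_c = ρ_m r / (h + r).
ρ_c = 3320 × 9.59 km / (1.7 km + 9.59 km) = 2820 kg/m³.

2820 kg/m³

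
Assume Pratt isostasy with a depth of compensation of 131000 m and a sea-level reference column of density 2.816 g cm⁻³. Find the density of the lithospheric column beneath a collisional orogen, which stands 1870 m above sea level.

Pratt balance: ρ_ref D = ρ (D + h).
ρ = ρ_ref D/(D + h) = 2.816 × 131000 m/(131000 m + 1870 m) = 2.78 g cm⁻³.

2.78 g cm⁻³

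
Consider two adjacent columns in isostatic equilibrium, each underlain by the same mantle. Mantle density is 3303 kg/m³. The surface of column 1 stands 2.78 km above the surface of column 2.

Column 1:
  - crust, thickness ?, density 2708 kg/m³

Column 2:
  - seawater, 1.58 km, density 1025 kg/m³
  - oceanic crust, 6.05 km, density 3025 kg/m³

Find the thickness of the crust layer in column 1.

Take the compensation level at the base of the deeper column (depth z_c below the surface of column 1) and equate Σ ρ_i t_i down to z_c; mantle fills any gap and the z_c terms cancel.
Column 1: x×2708 + (z_c − 0 − x)×3303
Column 2: 2.78×0 + 1.58×1025 + 6.05×3025 + (z_c − 2.78 − 7.63)×3303
The z_c×3303 term appears on both sides and cancels. Collect the known terms of each column as K = Σ(ρt)_known − 3303 × (depth of known layers): K_1 = 0 − 3303×0 = 0; K_2 = 19920.75 − 3303×(2.78 + 7.63) = −14463.48.
Balance: K_1 − x×(3303 − 2708) = K_2, so x = (K_1 − K_2)/(3303 − 2708) = 14463.5/595 = 24.3 km.

24.3 km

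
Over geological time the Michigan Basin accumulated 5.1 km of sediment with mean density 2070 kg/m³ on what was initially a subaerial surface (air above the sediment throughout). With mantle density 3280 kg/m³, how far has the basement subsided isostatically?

3.22 km

Subaerial load: s = t ρ_sed / ρ_m = 5.1 km × 2070/3280 = 3.22 km.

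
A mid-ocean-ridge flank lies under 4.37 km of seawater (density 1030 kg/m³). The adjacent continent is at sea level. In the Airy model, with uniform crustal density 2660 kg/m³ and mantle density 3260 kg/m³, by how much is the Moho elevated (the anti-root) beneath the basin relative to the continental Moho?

In Airy isostatic equilibrium: replacing crust with seawater at the top is compensated by replacing crust with mantle at the base: d (ρ_c − ρ_w) = a (ρ_m − ρ_c).
a = d (ρ_c − ρ_w)/(ρ_m − ρ_c) = 4.37 km × 1630/600 = 11.9 km.

11.9 km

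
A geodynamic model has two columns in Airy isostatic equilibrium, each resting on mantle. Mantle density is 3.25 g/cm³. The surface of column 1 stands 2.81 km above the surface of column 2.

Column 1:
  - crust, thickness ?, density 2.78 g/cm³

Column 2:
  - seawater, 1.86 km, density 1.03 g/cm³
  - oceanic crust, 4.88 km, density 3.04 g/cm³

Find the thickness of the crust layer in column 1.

30.4 km

Take the compensation level at the base of the deeper column (depth z_c below the surface of column 1) and equate Σ ρ_i t_i down to z_c; mantle fills any gap and the z_c terms cancel.
Column 1: x×2.78 + (z_c − 0 − x)×3.25
Column 2: 2.81×0 + 1.86×1.03 + 4.88×3.04 + (z_c − 2.81 − 6.74)×3.25
The z_c×3.25 term appears on both sides and cancels. Collect the known terms of each column as K = Σ(ρt)_known − 3.25 × (depth of known layers): K_1 = 0 − 3.25×0 = 0; K_2 = 16.751 − 3.25×(2.81 + 6.74) = −14.2865.
Balance: K_1 − x×(3.25 − 2.78) = K_2, so x = (K_1 − K_2)/(3.25 − 2.78) = 14.2865/0.47 = 30.4 km.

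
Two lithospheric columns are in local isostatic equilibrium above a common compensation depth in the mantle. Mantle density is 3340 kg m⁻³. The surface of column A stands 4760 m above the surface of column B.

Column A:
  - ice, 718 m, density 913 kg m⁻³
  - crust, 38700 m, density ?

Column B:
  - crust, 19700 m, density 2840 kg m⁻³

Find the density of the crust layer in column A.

2720 kg m⁻³

Take the compensation level at the base of the deeper column (depth z_c below the surface of column A) and equate Σ ρ_i t_i down to z_c; mantle fills any gap and the z_c terms cancel.
Column A: 718×913 + 38700×ρ + (z_c − 39418)×3340
Column B: 4760×0 + 19700×2840 + (z_c − 4760 − 19700)×3340
The z_c×3340 term appears on both sides and cancels. Collect the known terms of each column as K = Σ(ρt)_known − 3340 × (depth of known layers): K_A = 655534 − 3340×39418 = −131000586; K_B = 55948000 − 3340×(4760 + 19700) = −25748400.
Balance: K_A + 38700×ρ = K_B, so ρ = (K_B − K_A)/38700 = 105252000/38700 = 2720 kg m⁻³.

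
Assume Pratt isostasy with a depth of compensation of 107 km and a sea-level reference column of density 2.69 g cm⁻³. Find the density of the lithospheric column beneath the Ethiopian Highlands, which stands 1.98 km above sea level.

2.64 g cm⁻³

Pratt balance: ρ_ref D = ρ (D + h).
ρ = ρ_ref D/(D + h) = 2.69 × 107 km/(107 km + 1.98 km) = 2.64 g cm⁻³.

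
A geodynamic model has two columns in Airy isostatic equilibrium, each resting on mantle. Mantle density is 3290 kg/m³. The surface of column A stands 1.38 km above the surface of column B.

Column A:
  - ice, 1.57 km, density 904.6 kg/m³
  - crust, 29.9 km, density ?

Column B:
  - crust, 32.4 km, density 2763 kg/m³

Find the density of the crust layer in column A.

2690 kg/m³

Take the compensation level at the base of the deeper column (depth z_c below the surface of column A) and equate Σ ρ_i t_i down to z_c; mantle fills any gap and the z_c terms cancel.
Column A: 1.57×904.6 + 29.9×ρ + (z_c − 31.47)×3290
Column B: 1.38×0 + 32.4×2763 + (z_c − 1.38 − 32.4)×3290
The z_c×3290 term appears on both sides and cancels. Collect the known terms of each column as K = Σ(ρt)_known − 3290 × (depth of known layers): K_A = 1420.222 − 3290×31.47 = −102116.078; K_B = 89521.2 − 3290×(1.38 + 32.4) = −21615.
Balance: K_A + 29.9×ρ = K_B, so ρ = (K_B − K_A)/29.9 = 80501.1/29.9 = 2690 kg/m³.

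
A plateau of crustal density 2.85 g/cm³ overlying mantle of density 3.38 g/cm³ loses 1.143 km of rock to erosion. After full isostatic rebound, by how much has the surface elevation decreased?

0.179 km

Rebound u = e ρ_c/ρ_m = 1.143 km × 2.85/3.38 = 0.9638 km.
Net surface drop = e − u = 1.143 km − 0.9638 km = e (ρ_m − ρ_c)/ρ_m = 0.179 km.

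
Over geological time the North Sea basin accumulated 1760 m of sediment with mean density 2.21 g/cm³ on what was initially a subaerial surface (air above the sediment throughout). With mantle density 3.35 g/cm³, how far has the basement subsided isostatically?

Subaerial load: s = t ρ_sed / ρ_m = 1760 m × 2.21/3.35 = 1160 m.

1160 m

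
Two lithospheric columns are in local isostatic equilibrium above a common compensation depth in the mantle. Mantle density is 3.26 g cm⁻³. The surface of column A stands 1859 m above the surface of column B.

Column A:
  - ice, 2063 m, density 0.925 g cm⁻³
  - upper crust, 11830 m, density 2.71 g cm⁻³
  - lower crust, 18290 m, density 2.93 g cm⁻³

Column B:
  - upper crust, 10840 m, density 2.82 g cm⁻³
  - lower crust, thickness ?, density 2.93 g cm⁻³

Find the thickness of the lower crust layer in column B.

19800 m

Take the compensation level at the base of the deeper column (depth z_c below the surface of column A) and equate Σ ρ_i t_i down to z_c; mantle fills any gap and the z_c terms cancel.
Column A: 2063×0.925 + 11830×2.71 + 18290×2.93 + (z_c − 32183)×3.26
Column B: 1859×0 + 10840×2.82 + x×2.93 + (z_c − 1859 − 10840 − x)×3.26
The z_c×3.26 term appears on both sides and cancels. Collect the known terms of each column as K = Σ(ρt)_known − 3.26 × (depth of known layers): K_A = 87557.275 − 3.26×32183 = −17359.305; K_B = 30568.8 − 3.26×(1859 + 10840) = −10829.94.
Balance: K_A = K_B − x×(3.26 − 2.93), so x = (K_B − K_A)/(3.26 − 2.93) = 6529.36/0.33 = 19800 m.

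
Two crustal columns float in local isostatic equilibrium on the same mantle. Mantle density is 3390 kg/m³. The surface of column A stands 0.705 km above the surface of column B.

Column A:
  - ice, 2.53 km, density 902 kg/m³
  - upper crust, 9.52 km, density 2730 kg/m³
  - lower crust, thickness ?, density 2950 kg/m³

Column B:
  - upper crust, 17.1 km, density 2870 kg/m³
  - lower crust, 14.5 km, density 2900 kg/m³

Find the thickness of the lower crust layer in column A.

Take the compensation level at the base of the deeper column (depth z_c below the surface of column A) and equate Σ ρ_i t_i down to z_c; mantle fills any gap and the z_c terms cancel.
Column A: 2.53×902 + 9.52×2730 + x×2950 + (z_c − 12.05 − x)×3390
Column B: 0.705×0 + 17.1×2870 + 14.5×2900 + (z_c − 0.705 − 31.6)×3390
The z_c×3390 term appears on both sides and cancels. Collect the known terms of each column as K = Σ(ρt)_known − 3390 × (depth of known layers): K_A = 28271.66 − 3390×12.05 = −12577.84; K_B = 91127 − 3390×(0.705 + 31.6) = −18386.95.
Balance: K_A − x×(3390 − 2950) = K_B, so x = (K_A − K_B)/(3390 − 2950) = 5809.11/440 = 13.2 km.

13.2 km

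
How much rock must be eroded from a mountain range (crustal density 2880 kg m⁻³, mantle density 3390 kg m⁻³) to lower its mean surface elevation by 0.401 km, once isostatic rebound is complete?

Net drop Δ = e − u = e − e ρ_c/ρ_m = e (ρ_m − ρ_c)/ρ_m.
e = Δ ρ_m/(ρ_m − ρ_c) = 0.401 km × 3390/510 = 2.67 km.

2.67 km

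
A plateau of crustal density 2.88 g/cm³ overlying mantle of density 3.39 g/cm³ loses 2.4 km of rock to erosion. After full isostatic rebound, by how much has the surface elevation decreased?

0.361 km

Rebound u = e ρ_c/ρ_m = 2.4 km × 2.88/3.39 = 2.039 km.
Net surface drop = e − u = 2.4 km − 2.039 km = e (ρ_m − ρ_c)/ρ_m = 0.361 km.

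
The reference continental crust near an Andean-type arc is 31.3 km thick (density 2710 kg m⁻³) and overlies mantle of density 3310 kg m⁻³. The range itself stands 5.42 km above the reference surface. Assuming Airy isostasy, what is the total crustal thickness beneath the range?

61.2 km

Root depth r = h ρ_c / (ρ_m − ρ_c) = 5.42 km × 2710 / 600 = 24.48 km.
Total thickness = T + h + r = 31.3 km + 5.42 km + 24.48 km = 61.2 km.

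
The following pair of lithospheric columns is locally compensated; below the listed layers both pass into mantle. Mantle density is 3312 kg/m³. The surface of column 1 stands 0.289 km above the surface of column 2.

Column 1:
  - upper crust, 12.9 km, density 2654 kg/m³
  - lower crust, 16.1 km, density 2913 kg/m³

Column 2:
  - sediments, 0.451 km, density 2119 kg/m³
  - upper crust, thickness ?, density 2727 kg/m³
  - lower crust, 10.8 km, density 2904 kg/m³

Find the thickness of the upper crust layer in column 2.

Take the compensation level at the base of the deeper column (depth z_c below the surface of column 1) and equate Σ ρ_i t_i down to z_c; mantle fills any gap and the z_c terms cancel.
Column 1: 12.9×2654 + 16.1×2913 + (z_c − 29)×3312
Column 2: 0.289×0 + 0.451×2119 + x×2727 + 10.8×2904 + (z_c − 0.289 − 11.251 − x)×3312
The z_c×3312 term appears on both sides and cancels. Collect the known terms of each column as K = Σ(ρt)_known − 3312 × (depth of known layers): K_1 = 81135.9 − 3312×29 = −14912.1; K_2 = 32318.869 − 3312×(0.289 + 11.251) = −5901.611.
Balance: K_1 = K_2 − x×(3312 − 2727), so x = (K_2 − K_1)/(3312 − 2727) = 9010.49/585 = 15.4 km.

15.4 km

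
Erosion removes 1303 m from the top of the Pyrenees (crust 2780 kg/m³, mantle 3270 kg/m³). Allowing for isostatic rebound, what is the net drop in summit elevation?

Rebound u = e ρ_c/ρ_m = 1303 m × 2780/3270 = 1108 m.
Net surface drop = e − u = 1303 m − 1108 m = e (ρ_m − ρ_c)/ρ_m = 195 m.

195 m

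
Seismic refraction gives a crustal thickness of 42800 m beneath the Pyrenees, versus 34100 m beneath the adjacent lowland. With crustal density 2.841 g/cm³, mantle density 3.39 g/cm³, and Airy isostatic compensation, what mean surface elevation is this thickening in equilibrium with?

1410 m

Excess crust Δ = 42800 m − 34100 m = 8700 m, split between elevation h and root r with h + r = Δ.
Airy balance ρ_c h = (ρ_m − ρ_c) r gives r = h ρ_c/(ρ_m − ρ_c), so h (1 + ρ_c/(ρ_m − ρ_c)) = Δ, i.e. h = Δ (ρ_m − ρ_c)/ρ_m.
h = 8700 m × 0.549/3.39 = 1410 m.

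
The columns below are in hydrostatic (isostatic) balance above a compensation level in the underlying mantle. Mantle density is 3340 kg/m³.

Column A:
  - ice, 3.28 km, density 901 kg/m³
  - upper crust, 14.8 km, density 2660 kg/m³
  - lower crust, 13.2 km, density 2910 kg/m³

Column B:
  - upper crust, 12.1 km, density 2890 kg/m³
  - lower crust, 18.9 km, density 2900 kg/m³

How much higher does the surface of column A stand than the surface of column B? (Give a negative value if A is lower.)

2.99 km

For any compensation level in the mantle, the mantle terms cancel and isostasy reduces to e = (Σt_A − Σt_B) − (Σ(ρt)_A − Σ(ρt)_B) / ρ_m.
Σt_A = 31.28 km; Σt_B = 31 km; Σ(ρt)_A = 80735.28; Σ(ρt)_B = 89779 (in km·kg/m³).
e = (31.28 − 31) − (80735.28 − 89779) / 3340 = 2.99 km.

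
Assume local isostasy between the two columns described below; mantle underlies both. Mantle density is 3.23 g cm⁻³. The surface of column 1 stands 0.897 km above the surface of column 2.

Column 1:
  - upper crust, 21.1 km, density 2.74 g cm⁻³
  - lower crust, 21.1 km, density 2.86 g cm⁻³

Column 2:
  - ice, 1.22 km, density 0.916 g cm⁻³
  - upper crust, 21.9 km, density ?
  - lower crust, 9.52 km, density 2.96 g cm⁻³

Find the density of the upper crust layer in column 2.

2.78 g cm⁻³

Take the compensation level at the base of the deeper column (depth z_c below the surface of column 1) and equate Σ ρ_i t_i down to z_c; mantle fills any gap and the z_c terms cancel.
Column 1: 21.1×2.74 + 21.1×2.86 + (z_c − 42.2)×3.23
Column 2: 0.897×0 + 1.22×0.916 + 21.9×ρ + 9.52×2.96 + (z_c − 0.897 − 32.64)×3.23
The z_c×3.23 term appears on both sides and cancels. Collect the known terms of each column as K = Σ(ρt)_known − 3.23 × (depth of known layers): K_1 = 118.16 − 3.23×42.2 = −18.146; K_2 = 29.29672 − 3.23×(0.897 + 32.64) = −79.02779.
Balance: K_1 = K_2 + 21.9×ρ, so ρ = (K_1 − K_2)/21.9 = 60.8818/21.9 = 2.78 g cm⁻³.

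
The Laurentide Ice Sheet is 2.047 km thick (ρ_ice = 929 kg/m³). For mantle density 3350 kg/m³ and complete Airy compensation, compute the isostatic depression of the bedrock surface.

For local isostatic compensation: the ice load ρ_ice t is balanced by mantle displaced below, ρ_m s.
s = t ρ_ice / ρ_m = 2.047 km × 929/3350 = 0.568 km.

0.568 km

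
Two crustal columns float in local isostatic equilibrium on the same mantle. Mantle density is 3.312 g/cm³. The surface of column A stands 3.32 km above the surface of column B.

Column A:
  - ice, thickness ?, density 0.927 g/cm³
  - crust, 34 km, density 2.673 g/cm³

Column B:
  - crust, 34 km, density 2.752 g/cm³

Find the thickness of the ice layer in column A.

3.48 km

Take the compensation level at the base of the deeper column (depth z_c below the surface of column A) and equate Σ ρ_i t_i down to z_c; mantle fills any gap and the z_c terms cancel.
Column A: x×0.927 + 34×2.673 + (z_c − 34 − x)×3.312
Column B: 3.32×0 + 34×2.752 + (z_c − 3.32 − 34)×3.312
The z_c×3.312 term appears on both sides and cancels. Collect the known terms of each column as K = Σ(ρt)_known − 3.312 × (depth of known layers): K_A = 90.882 − 3.312×34 = −21.726; K_B = 93.568 − 3.312×(3.32 + 34) = −30.03584.
Balance: K_A − x×(3.312 − 0.927) = K_B, so x = (K_A − K_B)/(3.312 − 0.927) = 8.30984/2.385 = 3.48 km.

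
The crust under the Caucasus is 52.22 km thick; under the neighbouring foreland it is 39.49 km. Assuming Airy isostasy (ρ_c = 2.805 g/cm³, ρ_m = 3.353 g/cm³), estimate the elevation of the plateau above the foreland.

Excess crust Δ = 52.22 km − 39.49 km = 12.73 km, split between elevation h and root r with h + r = Δ.
Airy balance ρ_c h = (ρ_m − ρ_c) r gives r = h ρ_c/(ρ_m − ρ_c), so h (1 + ρ_c/(ρ_m − ρ_c)) = Δ, i.e. h = Δ (ρ_m − ρ_c)/ρ_m.
h = 12.73 km × 0.548/3.353 = 2.08 km.

2.08 km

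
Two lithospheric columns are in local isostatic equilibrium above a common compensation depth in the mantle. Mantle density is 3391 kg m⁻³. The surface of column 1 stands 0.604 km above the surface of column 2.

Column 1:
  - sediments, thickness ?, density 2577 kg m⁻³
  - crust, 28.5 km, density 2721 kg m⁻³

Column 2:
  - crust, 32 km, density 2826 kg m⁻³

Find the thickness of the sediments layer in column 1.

1.27 km

Take the compensation level at the base of the deeper column (depth z_c below the surface of column 1) and equate Σ ρ_i t_i down to z_c; mantle fills any gap and the z_c terms cancel.
Column 1: x×2577 + 28.5×2721 + (z_c − 28.5 − x)×3391
Column 2: 0.604×0 + 32×2826 + (z_c − 0.604 − 32)×3391
The z_c×3391 term appears on both sides and cancels. Collect the known terms of each column as K = Σ(ρt)_known − 3391 × (depth of known layers): K_1 = 77548.5 − 3391×28.5 = −19095; K_2 = 90432 − 3391×(0.604 + 32) = −20128.164.
Balance: K_1 − x×(3391 − 2577) = K_2, so x = (K_1 − K_2)/(3391 − 2577) = 1033.16/814 = 1.27 km.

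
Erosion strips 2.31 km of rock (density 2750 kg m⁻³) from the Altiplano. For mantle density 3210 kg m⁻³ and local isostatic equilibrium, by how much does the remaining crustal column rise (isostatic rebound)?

Unloading: uplift u = e ρ_c/ρ_m = 2.31 km × 2750/3210 = 1.98 km.

1.98 km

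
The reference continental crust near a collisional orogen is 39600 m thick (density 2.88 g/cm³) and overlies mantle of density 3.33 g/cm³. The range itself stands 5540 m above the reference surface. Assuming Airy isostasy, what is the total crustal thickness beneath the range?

80600 m

Root depth r = h ρ_c / (ρ_m − ρ_c) = 5540 m × 2.88 / 0.45 = 35460 m.
Total thickness = T + h + r = 39600 m + 5540 m + 35460 m = 80600 m.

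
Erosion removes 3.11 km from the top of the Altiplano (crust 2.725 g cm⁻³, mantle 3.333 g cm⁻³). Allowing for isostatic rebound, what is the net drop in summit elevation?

0.567 km

Rebound u = e ρ_c/ρ_m = 3.11 km × 2.725/3.333 = 2.543 km.
Net surface drop = e − u = 3.11 km − 2.543 km = e (ρ_m − ρ_c)/ρ_m = 0.567 km.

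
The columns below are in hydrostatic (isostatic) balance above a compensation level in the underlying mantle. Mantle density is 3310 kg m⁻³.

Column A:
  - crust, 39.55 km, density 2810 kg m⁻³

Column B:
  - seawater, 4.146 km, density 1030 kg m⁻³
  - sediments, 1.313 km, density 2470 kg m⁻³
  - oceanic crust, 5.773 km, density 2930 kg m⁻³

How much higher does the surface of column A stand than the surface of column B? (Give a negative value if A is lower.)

For any compensation level in the mantle, the mantle terms cancel and isostasy reduces to e = (Σt_A − Σt_B) − (Σ(ρt)_A − Σ(ρt)_B) / ρ_m.
Σt_A = 39.55 km; Σt_B = 11.232 km; Σ(ρt)_A = 111135.5; Σ(ρt)_B = 24428.38 (in km·kg m⁻³).
e = (39.55 − 11.232) − (111135.5 − 24428.38) / 3310 = 2.12 km.

2.12 km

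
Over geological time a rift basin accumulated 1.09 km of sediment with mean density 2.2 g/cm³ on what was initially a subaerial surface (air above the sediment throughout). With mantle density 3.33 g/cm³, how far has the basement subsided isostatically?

Subaerial load: s = t ρ_sed / ρ_m = 1.09 km × 2.2/3.33 = 0.72 km.

0.72 km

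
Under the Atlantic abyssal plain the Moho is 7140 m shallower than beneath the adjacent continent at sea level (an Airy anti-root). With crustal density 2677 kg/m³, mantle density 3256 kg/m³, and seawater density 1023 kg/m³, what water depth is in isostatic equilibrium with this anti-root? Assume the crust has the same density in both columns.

2500 m

Replacing a thickness d of crust by seawater at the top must be balanced by replacing crust with mantle at the base: d (ρ_c − ρ_w) = a (ρ_m − ρ_c).
d = a (ρ_m − ρ_c)/(ρ_c − ρ_w) = 7140 m × 579/1654 = 2500 m.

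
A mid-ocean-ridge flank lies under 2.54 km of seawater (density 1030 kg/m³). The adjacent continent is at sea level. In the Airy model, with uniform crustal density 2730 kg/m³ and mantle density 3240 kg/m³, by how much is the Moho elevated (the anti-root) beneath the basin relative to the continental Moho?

Balancing pressure at the compensation depth: replacing crust with seawater at the top is compensated by replacing crust with mantle at the base: d (ρ_c − ρ_w) = a (ρ_m − ρ_c).
a = d (ρ_c − ρ_w)/(ρ_m − ρ_c) = 2.54 km × 1700/510 = 8.47 km.

8.47 km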